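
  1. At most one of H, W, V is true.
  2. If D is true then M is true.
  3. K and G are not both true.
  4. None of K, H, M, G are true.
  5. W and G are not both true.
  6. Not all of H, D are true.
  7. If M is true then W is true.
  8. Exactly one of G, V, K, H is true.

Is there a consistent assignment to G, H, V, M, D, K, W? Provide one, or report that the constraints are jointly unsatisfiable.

G: False; H: False; V: True; M: False; D: False; K: False; W: False

  (1) {H, W, V}: 1 true — at most one ✓
  (2) D=F ⇒ M: vacuous ✓
  (3) K=F, G=F — not both ✓
  (4) {K, H, M, G}: 0 true — none ✓
  (5) W=F, G=F — not both ✓
  (6) {H, D}: 0/2 true — not all ✓
  (7) M=F ⇒ W: vacuous ✓
  (8) {G, V, K, H}: 1 true — exactly one ✓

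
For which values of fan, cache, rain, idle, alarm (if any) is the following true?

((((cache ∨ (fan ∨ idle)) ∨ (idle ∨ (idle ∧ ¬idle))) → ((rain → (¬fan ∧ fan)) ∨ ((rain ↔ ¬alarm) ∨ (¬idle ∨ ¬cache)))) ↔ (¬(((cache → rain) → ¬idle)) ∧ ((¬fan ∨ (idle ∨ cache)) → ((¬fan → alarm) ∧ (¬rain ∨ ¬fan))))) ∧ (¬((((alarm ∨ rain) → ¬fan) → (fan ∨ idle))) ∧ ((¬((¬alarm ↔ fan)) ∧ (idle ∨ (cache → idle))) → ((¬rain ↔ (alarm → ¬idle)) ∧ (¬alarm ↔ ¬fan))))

Case idle = True: the conjunct ¬((((alarm ∨ rain) → ¬fan) → (fan ∨ idle))) becomes ¬((((alarm ∨ rain) → ¬fan) → True)) = False.
Case idle = False: the conjunct (((cache ∨ (fan ∨ idle)) ∨ (idle ∨ (idle ∧ ¬idle))) → ((rain → (¬fan ∧ fan)) ∨ ((rain ↔ ¬alarm) ∨ (¬idle ∨ ¬cache)))) ↔ (¬(((cache → rain) → ¬idle)) ∧ ((¬fan ∨ (idle ∨ cache)) → ((¬fan → alarm) ∧ (¬rain ∨ ¬fan)))) becomes ((cache ∨ fan) → True) ↔ (False ∧ ((¬fan ∨ cache) → ((¬fan → alarm) ∧ (¬rain ∨ ¬fan)))) = False.
Both cases fail — unsatisfiable.

Unsatisfiable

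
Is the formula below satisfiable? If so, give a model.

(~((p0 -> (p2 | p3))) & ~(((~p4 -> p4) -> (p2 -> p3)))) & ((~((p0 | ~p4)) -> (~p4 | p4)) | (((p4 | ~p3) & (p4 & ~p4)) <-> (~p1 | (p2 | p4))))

Unsatisfiable — no assignment works.

Case p2 = True: the conjunct ~((p0 -> (p2 | p3))) becomes ~((p0 -> True)) = False.
Case p2 = False: the conjunct ~(((~p4 -> p4) -> (p2 -> p3))) becomes ~(((~p4 -> p4) -> True)) = False.
Both cases fail — unsatisfiable.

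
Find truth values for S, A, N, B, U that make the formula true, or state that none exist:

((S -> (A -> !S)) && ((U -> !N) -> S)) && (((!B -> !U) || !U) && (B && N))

S=F, A=T, N=T, B=T, U=T

  (S -> (A -> !S)) && ((U -> !N) -> S) = True
    S -> (A -> !S) = True
      A -> !S = True
        !S = True
    (U -> !N) -> S = True
      U -> !N = False
        !N = False
  ((!B -> !U) || !U) && (B && N) = True
    (!B -> !U) || !U = True
      !B -> !U = True
        !B = False
        !U = False
      !U = False
    B && N = True
Both conjuncts True, so the formula holds.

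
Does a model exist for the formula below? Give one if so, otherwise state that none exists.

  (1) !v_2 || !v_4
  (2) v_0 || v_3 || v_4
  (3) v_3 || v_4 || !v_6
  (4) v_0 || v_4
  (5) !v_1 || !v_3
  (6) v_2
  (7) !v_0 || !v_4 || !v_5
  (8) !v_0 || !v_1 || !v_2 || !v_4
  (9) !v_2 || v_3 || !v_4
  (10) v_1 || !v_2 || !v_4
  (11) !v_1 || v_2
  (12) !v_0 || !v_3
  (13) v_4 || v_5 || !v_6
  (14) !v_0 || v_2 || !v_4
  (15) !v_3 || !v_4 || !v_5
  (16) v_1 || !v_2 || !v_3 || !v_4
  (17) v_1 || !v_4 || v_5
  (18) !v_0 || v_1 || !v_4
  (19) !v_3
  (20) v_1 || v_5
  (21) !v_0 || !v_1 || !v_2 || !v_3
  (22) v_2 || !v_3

Unit clause (v_2) forces v_2 = True.
Unit clause (!v_3) forces v_3 = False.
In (!v_2 || !v_4) only !v_4 is left, so v_4 = False.
In (v_0 || v_3 || v_4) only v_0 is left, so v_0 = True.
In (v_3 || v_4 || !v_6) only !v_6 is left, so v_6 = False.
Set v_1 = True.
Set v_5 = True.
All clauses satisfied.

v_0=T; v_1=T; v_2=T; v_3=F; v_4=F; v_5=T; v_6=F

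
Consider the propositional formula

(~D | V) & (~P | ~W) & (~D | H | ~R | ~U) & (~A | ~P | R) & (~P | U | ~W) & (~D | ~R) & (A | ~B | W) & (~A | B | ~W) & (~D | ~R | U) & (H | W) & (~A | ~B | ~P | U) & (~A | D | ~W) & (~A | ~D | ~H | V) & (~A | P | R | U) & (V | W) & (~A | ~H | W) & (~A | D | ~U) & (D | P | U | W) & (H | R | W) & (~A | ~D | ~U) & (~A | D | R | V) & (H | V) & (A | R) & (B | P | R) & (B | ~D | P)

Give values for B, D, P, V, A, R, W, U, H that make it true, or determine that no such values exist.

B: True; D: False; P: False; V: False; A: False; R: True; W: True; U: True; H: True

Set B = True.
Set D = False.
Try P = True:
  (~P | ~W) forces W = False.
  (A | ~B | W) forces A = True.
  (~A | ~P | R) forces R = True.
  (H | W) forces H = True.
  clause (~A | ~H | W) is falsified — backtrack.
So P = False.
Set V = False.
  then (V | W) forces W = True.
  then (H | V) forces H = True.
  then (~A | D | ~W) forces A = False.
  then (A | R) forces R = True.
Set U = True.
All clauses satisfied.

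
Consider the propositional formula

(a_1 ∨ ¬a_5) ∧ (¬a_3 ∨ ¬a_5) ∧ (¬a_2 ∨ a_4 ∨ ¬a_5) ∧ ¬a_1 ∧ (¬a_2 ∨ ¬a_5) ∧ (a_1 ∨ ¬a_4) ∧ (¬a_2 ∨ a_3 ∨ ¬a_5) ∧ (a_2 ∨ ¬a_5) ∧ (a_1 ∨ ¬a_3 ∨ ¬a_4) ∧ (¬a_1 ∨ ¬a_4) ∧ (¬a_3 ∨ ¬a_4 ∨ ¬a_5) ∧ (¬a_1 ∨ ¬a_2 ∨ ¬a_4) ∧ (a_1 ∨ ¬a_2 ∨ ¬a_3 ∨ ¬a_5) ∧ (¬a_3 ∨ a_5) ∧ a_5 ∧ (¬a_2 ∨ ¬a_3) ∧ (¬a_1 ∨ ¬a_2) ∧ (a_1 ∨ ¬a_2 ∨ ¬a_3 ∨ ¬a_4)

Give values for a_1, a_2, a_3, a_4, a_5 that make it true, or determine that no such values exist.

Unsatisfiable — no assignment works.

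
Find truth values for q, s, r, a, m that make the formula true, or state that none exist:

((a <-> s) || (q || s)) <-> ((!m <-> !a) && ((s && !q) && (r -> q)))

q = False, s = False, r = False, a = True, m = True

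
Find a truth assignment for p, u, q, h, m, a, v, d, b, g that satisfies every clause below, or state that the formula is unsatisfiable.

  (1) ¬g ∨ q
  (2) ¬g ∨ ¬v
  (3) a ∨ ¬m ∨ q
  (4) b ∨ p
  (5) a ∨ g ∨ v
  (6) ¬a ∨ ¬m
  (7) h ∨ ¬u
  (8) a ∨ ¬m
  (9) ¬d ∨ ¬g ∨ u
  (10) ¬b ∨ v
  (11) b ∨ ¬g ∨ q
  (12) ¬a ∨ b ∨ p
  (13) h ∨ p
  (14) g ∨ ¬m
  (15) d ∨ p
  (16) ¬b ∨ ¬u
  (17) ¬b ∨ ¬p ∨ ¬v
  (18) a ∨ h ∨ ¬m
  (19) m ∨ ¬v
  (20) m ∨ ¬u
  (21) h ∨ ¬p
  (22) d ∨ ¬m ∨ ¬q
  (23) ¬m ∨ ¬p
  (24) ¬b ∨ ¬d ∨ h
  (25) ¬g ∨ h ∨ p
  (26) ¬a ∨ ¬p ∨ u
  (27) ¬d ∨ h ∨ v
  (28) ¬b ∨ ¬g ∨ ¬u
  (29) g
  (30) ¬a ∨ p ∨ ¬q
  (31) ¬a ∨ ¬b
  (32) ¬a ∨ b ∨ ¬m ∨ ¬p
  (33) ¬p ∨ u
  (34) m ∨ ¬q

UNSATISFIABLE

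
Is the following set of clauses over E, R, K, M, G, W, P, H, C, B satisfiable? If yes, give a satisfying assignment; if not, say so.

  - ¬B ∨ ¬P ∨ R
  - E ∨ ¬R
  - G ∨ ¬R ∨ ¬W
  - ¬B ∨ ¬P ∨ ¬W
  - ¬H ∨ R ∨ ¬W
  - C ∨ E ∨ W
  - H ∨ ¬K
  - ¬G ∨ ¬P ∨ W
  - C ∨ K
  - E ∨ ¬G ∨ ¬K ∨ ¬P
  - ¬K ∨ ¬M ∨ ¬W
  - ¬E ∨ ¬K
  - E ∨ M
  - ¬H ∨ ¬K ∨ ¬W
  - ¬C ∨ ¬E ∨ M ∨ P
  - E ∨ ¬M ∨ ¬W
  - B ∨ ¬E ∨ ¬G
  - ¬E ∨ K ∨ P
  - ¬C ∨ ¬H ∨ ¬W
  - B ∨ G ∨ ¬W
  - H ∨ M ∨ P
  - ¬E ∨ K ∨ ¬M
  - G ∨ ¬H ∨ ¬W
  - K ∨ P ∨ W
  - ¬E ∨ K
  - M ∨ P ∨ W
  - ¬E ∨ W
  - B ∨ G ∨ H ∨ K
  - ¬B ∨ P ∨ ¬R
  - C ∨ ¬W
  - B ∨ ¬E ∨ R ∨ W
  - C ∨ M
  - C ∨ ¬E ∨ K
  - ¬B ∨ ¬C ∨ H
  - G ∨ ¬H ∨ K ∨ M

E=F, R=F, K=T, M=T, G=F, W=F, P=T, H=T, C=T, B=F

Try E = True:
  (¬E ∨ ¬K) forces K = False.
  clause (¬E ∨ K) is falsified — backtrack.
So E = False.
  then (E ∨ ¬R) forces R = False.
  then (E ∨ M) forces M = True.
  then (E ∨ ¬M ∨ ¬W) forces W = False.
  then (C ∨ E ∨ W) forces C = True.
Set K = True.
  then (H ∨ ¬K) forces H = True.
Set G = False.
Set P = True.
  then (¬B ∨ ¬P ∨ R) forces B = False.
All clauses satisfied.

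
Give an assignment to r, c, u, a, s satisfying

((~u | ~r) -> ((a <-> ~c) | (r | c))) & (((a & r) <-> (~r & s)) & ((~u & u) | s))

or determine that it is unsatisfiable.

r = True, c = True, u = False, a = False, s = True

  (~u | ~r) -> ((a <-> ~c) | (r | c)) = True
    ~u | ~r = True
      ~u = True
      ~r = False
    (a <-> ~c) | (r | c) = True
      a <-> ~c = True
        ~c = False
      r | c = True
  ((a & r) <-> (~r & s)) & ((~u & u) | s) = True
    (a & r) <-> (~r & s) = True
      a & r = False
      ~r & s = False
        ~r = False
    (~u & u) | s = True
      ~u & u = False
        ~u = True
Both conjuncts True, so the formula holds.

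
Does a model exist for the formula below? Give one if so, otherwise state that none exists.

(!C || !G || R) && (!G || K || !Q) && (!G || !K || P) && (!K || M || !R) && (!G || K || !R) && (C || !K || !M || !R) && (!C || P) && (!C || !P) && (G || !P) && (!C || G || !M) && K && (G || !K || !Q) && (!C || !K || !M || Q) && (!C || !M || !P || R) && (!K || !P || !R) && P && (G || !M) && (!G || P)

Q = True, P = True, G = True, M = True, C = False, K = True, R = False

Unit clause (K) forces K = True.
Unit clause (P) forces P = True.
In (!C || !P) only !C is left, so C = False.
In (G || !P) only G is left, so G = True.
In (!K || !P || !R) only !R is left, so R = False.
Set Q = True.
Set M = True.
All clauses satisfied.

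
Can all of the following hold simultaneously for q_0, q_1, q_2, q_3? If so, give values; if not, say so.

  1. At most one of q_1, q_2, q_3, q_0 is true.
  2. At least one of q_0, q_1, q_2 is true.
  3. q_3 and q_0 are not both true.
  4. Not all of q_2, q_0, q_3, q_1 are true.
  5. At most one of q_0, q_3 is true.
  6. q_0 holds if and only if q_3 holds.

q_0: False; q_1: True; q_2: False; q_3: False

  (1) {q_1, q_2, q_3, q_0}: 1 true — at most one ✓
  (2) {q_0, q_1, q_2}: 1 true — at least one ✓
  (3) q_3=F, q_0=F — not both ✓
  (4) {q_2, q_0, q_3, q_1}: 1/4 true — not all ✓
  (5) {q_0, q_3}: 0 true — at most one ✓
  (6) q_0=F, q_3=F — same ✓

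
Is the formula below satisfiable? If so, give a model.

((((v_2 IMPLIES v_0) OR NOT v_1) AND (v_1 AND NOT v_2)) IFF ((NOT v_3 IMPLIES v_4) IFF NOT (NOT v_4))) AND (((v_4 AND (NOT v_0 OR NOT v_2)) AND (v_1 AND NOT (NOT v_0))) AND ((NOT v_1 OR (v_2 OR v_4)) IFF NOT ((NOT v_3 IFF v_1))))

v_0 = True; v_1 = True; v_2 = False; v_3 = True; v_4 = True

  (((v_2 IMPLIES v_0) OR NOT v_1) AND (v_1 AND NOT v_2)) IFF ((NOT v_3 IMPLIES v_4) IFF NOT (NOT v_4)) = True
    ((v_2 IMPLIES v_0) OR NOT v_1) AND (v_1 AND NOT v_2) = True
      (v_2 IMPLIES v_0) OR NOT v_1 = True
        v_2 IMPLIES v_0 = True
        NOT v_1 = False
      v_1 AND NOT v_2 = True
        NOT v_2 = True
    (NOT v_3 IMPLIES v_4) IFF NOT (NOT v_4) = True
      NOT v_3 IMPLIES v_4 = True
        NOT v_3 = False
      NOT (NOT v_4) = True
        NOT v_4 = False
  ((v_4 AND (NOT v_0 OR NOT v_2)) AND (v_1 AND NOT (NOT v_0))) AND ((NOT v_1 OR (v_2 OR v_4)) IFF NOT ((NOT v_3 IFF v_1))) = True
    (v_4 AND (NOT v_0 OR NOT v_2)) AND (v_1 AND NOT (NOT v_0)) = True
      v_4 AND (NOT v_0 OR NOT v_2) = True
        NOT v_0 OR NOT v_2 = True
          NOT v_0 = False
          NOT v_2 = True
      v_1 AND NOT (NOT v_0) = True
        NOT (NOT v_0) = True
          NOT v_0 = False
    (NOT v_1 OR (v_2 OR v_4)) IFF NOT ((NOT v_3 IFF v_1)) = True
      NOT v_1 OR (v_2 OR v_4) = True
        NOT v_1 = False
        v_2 OR v_4 = True
      NOT ((NOT v_3 IFF v_1)) = True
        NOT v_3 IFF v_1 = False
          NOT v_3 = False
Both conjuncts True, so the formula holds.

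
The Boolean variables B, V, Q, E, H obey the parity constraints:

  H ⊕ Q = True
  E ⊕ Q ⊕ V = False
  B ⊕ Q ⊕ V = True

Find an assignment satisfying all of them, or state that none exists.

B = False, V = False, Q = True, E = True, H = False

H ⊕ Q = F ⊕ T = True ✓
E ⊕ Q ⊕ V = T ⊕ T ⊕ F = False ✓
B ⊕ Q ⊕ V = F ⊕ T ⊕ F = True ✓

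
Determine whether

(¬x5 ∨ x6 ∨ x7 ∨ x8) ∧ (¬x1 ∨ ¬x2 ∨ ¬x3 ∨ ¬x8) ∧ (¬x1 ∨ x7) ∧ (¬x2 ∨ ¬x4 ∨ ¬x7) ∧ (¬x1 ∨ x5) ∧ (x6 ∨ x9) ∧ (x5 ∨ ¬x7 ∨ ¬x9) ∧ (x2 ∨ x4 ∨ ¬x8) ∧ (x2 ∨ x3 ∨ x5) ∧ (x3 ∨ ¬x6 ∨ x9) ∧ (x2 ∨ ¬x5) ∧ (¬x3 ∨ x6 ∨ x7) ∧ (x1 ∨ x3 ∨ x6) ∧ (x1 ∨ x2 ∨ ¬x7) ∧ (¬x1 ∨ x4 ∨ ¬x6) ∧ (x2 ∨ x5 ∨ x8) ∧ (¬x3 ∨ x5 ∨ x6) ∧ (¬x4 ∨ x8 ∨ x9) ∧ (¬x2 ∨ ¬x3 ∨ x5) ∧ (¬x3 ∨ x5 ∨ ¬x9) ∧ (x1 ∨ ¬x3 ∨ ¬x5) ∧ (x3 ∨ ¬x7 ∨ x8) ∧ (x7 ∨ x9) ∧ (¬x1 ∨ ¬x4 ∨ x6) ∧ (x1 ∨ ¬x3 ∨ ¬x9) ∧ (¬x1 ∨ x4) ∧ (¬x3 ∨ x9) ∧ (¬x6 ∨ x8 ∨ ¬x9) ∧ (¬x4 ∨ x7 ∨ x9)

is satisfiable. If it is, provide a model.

x1: False; x2: True; x3: False; x4: False; x5: True; x6: True; x7: True; x8: True; x9: True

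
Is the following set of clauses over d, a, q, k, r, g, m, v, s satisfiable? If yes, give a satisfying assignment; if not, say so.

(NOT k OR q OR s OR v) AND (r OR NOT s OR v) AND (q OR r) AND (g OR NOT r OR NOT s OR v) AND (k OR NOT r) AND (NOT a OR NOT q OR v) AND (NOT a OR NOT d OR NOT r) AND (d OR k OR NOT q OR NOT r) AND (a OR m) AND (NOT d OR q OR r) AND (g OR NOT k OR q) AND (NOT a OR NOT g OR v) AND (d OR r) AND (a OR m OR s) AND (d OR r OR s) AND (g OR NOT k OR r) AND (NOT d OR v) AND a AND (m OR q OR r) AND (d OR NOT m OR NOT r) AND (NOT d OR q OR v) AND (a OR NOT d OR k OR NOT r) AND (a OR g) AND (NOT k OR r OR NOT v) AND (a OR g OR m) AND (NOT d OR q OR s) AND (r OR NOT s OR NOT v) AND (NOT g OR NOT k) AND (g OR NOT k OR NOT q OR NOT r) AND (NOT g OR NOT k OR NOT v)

d: True, a: True, q: True, k: False, r: False, g: False, m: True, v: True, s: False

Unit clause (a) forces a = True.
Set d = True.
  then (NOT a OR NOT d OR NOT r) forces r = False.
  then (NOT d OR q OR r) forces q = True.
  then (NOT d OR v) forces v = True.
  then (NOT k OR r OR NOT v) forces k = False.
  then (r OR NOT s OR NOT v) forces s = False.
Set g = False.
Set m = True.
All clauses satisfied.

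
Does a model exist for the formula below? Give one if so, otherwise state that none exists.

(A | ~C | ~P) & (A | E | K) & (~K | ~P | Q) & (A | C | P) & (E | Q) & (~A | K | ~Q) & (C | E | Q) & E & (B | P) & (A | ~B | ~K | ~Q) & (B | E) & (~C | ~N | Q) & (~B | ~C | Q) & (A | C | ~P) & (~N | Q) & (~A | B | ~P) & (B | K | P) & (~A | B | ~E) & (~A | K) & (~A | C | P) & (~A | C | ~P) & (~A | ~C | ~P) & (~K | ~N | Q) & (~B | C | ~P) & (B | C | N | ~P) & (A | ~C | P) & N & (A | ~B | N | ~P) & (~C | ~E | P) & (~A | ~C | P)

Unsatisfiable — no assignment works.

Case C = True:
  (E) forces E = True.
  (N) forces N = True.
  (~C | ~N | Q) forces Q = True.
  (~C | ~E | P) forces P = True.
  (A | ~C | ~P) forces A = True.
  Clause (~A | ~C | ~P) is falsified — contradiction.
Case C = False:
  (E) forces E = True.
  (N) forces N = True.
  (~N | Q) forces Q = True.
  If A = True:
    (~A | K | ~Q) forces K = True.
    (~A | B | ~E) forces B = True.
    (~A | C | P) forces P = True.
    clause (~A | C | ~P) is falsified.
  If A = False:
    (A | C | P) forces P = True.
    clause (A | C | ~P) is falsified.
  Every sub-case reaches a contradiction.
Both cases fail, so the formula is unsatisfiable.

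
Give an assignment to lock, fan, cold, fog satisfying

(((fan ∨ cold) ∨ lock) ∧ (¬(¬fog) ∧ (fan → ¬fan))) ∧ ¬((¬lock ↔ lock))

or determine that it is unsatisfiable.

lock = True, fan = False, cold = False, fog = True

  ((fan ∨ cold) ∨ lock) ∧ (¬(¬fog) ∧ (fan → ¬fan)) = True
    (fan ∨ cold) ∨ lock = True
      fan ∨ cold = False
    ¬(¬fog) ∧ (fan → ¬fan) = True
      ¬(¬fog) = True
        ¬fog = False
      fan → ¬fan = True
        ¬fan = True
  ¬((¬lock ↔ lock)) = True
    ¬lock ↔ lock = False
      ¬lock = False
Both conjuncts True, so the formula holds.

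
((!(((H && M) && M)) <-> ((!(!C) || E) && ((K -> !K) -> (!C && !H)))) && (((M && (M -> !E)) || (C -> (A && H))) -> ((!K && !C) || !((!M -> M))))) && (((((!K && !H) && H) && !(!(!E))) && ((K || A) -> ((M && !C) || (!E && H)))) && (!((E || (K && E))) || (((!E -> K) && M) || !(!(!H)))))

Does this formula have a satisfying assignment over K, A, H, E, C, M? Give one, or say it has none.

The formula is unsatisfiable.

Case H = True: the conjunct !H is False.
Case H = False: the conjunct H is False.
Both cases fail — unsatisfiable.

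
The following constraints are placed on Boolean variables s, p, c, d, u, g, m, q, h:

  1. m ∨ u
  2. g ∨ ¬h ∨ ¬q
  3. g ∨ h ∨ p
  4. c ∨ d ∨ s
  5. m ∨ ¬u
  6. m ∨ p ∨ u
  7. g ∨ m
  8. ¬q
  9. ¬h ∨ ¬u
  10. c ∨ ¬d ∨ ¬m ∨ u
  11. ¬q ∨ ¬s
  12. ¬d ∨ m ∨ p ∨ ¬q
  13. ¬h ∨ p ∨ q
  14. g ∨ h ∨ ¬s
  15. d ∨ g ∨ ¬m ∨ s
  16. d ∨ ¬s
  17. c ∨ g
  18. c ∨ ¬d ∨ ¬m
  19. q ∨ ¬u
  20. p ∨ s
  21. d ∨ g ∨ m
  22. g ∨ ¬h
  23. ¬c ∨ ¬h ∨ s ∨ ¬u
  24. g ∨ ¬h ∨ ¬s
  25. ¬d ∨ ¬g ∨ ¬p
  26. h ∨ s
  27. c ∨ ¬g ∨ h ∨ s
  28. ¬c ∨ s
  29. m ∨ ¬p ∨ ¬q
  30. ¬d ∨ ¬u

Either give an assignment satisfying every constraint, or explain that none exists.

Unit clause (¬q) forces q = False.
In (q ∨ ¬u) only ¬u is left, so u = False.
In (m ∨ u) only m is left, so m = True.
Set s = True.
  then (d ∨ ¬s) forces d = True.
  then (c ∨ ¬d ∨ ¬m) forces c = True.
Try p = True:
  (¬d ∨ ¬g ∨ ¬p) forces g = False.
  (g ∨ h ∨ ¬s) forces h = True.
  clause (g ∨ ¬h) is falsified — backtrack.
So p = False.
  then (¬h ∨ p ∨ q) forces h = False.
  then (g ∨ h ∨ ¬s) forces g = True.
All clauses satisfied.

s: True, p: False, c: True, d: True, u: False, g: True, m: True, q: False, h: False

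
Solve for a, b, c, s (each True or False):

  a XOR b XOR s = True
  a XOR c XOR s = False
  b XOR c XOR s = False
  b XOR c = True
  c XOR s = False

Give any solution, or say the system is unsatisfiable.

a = False; b = False; c = True; s = True

a XOR b XOR s = F XOR F XOR T = True ✓
a XOR c XOR s = F XOR T XOR T = False ✓
b XOR c XOR s = F XOR T XOR T = False ✓
b XOR c = F XOR T = True ✓
c XOR s = T XOR T = False ✓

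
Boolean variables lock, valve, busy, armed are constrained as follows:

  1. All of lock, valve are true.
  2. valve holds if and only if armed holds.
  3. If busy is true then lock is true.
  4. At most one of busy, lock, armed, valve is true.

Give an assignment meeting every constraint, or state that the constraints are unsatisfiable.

The formula is unsatisfiable.

Case valve = True:
  (1) forces lock = True.
  Constraint (4) is violated (lock=T, valve=T) — contradiction.
Case valve = False:
  Constraint (1) is violated (valve=F) — contradiction.
Both cases fail — unsatisfiable.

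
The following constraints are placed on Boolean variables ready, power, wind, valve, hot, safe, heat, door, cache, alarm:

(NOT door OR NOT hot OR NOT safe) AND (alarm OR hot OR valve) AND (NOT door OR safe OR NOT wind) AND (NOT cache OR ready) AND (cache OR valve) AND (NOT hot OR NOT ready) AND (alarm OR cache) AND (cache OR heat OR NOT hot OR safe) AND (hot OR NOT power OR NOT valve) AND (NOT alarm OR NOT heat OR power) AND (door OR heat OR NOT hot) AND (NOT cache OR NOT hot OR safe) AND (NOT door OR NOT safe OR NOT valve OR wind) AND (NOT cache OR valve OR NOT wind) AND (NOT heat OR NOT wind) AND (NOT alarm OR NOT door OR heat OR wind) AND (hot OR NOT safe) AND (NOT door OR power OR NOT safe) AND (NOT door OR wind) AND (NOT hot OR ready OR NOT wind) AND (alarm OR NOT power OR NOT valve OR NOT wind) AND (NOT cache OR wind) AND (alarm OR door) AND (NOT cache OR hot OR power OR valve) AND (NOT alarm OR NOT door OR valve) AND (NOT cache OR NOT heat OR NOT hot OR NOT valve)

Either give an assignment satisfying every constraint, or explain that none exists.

Set ready = True.
  then (NOT hot OR NOT ready) forces hot = False.
  then (hot OR NOT safe) forces safe = False.
Set power = False.
Set wind = True.
  then (NOT door OR safe OR NOT wind) forces door = False.
  then (NOT heat OR NOT wind) forces heat = False.
  then (alarm OR door) forces alarm = True.
Set valve = True.
Set cache = True.
All clauses satisfied.

ready=T; power=F; wind=T; valve=T; hot=F; safe=F; heat=F; door=F; cache=T; alarm=T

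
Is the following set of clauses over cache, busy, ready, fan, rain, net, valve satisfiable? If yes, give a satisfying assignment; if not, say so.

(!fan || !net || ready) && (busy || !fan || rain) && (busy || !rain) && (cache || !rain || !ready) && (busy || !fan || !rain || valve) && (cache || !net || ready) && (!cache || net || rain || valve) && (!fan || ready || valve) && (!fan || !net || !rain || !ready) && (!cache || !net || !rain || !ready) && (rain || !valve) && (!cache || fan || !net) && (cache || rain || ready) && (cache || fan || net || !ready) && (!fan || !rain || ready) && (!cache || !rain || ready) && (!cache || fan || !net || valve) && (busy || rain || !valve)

cache = False, busy = True, ready = False, fan = False, rain = True, net = False, valve = False

Set cache = False.
Set busy = True.
Set ready = False.
  then (cache || !net || ready) forces net = False.
  then (cache || rain || ready) forces rain = True.
  then (!fan || !rain || ready) forces fan = False.
Set valve = False.
All clauses satisfied.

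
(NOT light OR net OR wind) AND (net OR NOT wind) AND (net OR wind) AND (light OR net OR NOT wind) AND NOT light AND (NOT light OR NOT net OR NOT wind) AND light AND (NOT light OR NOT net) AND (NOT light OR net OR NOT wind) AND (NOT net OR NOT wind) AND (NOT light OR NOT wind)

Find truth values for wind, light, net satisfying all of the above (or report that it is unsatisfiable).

No satisfying assignment exists.

Case light = True:
  Clause (NOT light) is falsified — contradiction.
Case light = False:
  Clause (light) is falsified — contradiction.
Both cases fail, so the formula is unsatisfiable.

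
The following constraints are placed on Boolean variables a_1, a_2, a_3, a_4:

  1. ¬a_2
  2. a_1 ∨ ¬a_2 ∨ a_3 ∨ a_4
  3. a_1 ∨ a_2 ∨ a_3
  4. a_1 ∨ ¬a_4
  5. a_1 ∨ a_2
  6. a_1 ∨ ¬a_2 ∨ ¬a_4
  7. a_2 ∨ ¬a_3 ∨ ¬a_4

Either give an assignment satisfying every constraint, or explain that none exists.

Unit clause (¬a_2) forces a_2 = False.
In (a_1 ∨ a_2) only a_1 is left, so a_1 = True.
Set a_3 = False.
Set a_4 = False.
Check each clause:
  (¬a_2): ¬a_2 holds.
  (a_1 ∨ ¬a_2 ∨ a_3 ∨ a_4): a_1 holds.
  (a_1 ∨ a_2 ∨ a_3): a_1 holds.
  (a_1 ∨ ¬a_4): a_1 holds.
  (a_1 ∨ a_2): a_1 holds.
  (a_1 ∨ ¬a_2 ∨ ¬a_4): a_1 holds.
  (a_2 ∨ ¬a_3 ∨ ¬a_4): ¬a_3 holds.
All clauses satisfied.

a_1=T, a_2=F, a_3=F, a_4=F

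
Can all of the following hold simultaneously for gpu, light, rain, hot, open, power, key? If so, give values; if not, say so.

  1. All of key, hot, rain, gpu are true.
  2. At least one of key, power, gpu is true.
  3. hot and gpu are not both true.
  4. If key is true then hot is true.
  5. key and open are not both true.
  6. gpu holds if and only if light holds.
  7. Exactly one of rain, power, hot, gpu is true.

Unsatisfiable — no assignment works.

Case gpu = True:
  (1) forces key = True.
  (1) forces hot = True.
  Constraint (3) is violated (hot=T, gpu=T) — contradiction.
Case gpu = False:
  Constraint (1) is violated (gpu=F) — contradiction.
Both cases fail — unsatisfiable.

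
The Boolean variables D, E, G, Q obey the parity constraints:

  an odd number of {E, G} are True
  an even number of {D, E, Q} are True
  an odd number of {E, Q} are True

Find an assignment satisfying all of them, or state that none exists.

D=T; E=T; G=F; Q=F

{E, G}: 1 true → odd ✓
{D, E, Q}: 2 true → even ✓
{E, Q}: 1 true → odd ✓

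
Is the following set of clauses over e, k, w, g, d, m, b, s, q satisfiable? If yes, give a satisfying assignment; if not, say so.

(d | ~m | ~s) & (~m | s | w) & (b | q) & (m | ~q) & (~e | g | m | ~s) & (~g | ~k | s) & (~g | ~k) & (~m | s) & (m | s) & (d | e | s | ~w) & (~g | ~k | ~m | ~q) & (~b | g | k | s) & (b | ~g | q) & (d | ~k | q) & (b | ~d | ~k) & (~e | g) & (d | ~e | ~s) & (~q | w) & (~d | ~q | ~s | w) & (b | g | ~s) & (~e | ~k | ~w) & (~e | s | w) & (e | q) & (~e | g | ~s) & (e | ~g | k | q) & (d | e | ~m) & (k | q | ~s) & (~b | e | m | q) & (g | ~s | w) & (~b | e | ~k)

Set e = False.
  then (e | q) forces q = True.
  then (m | ~q) forces m = True.
  then (~m | s) forces s = True.
  then (~q | w) forces w = True.
  then (d | e | ~m) forces d = True.
Set k = False.
Set g = False.
  then (b | g | ~s) forces b = True.
All clauses satisfied.

e=F, k=F, w=T, g=F, d=T, m=T, b=T, s=T, q=T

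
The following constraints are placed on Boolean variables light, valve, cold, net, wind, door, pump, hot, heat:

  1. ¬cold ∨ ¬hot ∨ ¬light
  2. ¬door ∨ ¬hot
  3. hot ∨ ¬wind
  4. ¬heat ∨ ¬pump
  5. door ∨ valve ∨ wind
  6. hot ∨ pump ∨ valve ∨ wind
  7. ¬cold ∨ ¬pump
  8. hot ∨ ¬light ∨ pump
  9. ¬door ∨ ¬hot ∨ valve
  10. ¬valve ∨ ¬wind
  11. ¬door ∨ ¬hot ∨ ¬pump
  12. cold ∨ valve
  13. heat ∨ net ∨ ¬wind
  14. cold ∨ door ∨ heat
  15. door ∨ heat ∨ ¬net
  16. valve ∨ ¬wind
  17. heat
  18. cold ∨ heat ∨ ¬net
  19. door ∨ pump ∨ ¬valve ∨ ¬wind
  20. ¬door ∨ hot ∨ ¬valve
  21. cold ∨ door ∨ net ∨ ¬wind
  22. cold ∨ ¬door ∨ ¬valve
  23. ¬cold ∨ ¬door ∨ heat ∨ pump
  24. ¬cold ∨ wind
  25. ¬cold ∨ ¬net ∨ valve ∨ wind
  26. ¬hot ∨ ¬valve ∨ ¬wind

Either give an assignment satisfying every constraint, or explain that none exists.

light = False; valve = True; cold = False; net = False; wind = False; door = False; pump = False; hot = False; heat = True

Unit clause (heat) forces heat = True.
In (¬heat ∨ ¬pump) only ¬pump is left, so pump = False.
Set light = False.
Try valve = False:
  (cold ∨ valve) forces cold = True.
  (valve ∨ ¬wind) forces wind = False.
  clause (¬cold ∨ wind) is falsified — backtrack.
So valve = True.
  then (¬valve ∨ ¬wind) forces wind = False.
  then (¬cold ∨ wind) forces cold = False.
  then (cold ∨ ¬door ∨ ¬valve) forces door = False.
Set net = False.
Set hot = False.
All clauses satisfied.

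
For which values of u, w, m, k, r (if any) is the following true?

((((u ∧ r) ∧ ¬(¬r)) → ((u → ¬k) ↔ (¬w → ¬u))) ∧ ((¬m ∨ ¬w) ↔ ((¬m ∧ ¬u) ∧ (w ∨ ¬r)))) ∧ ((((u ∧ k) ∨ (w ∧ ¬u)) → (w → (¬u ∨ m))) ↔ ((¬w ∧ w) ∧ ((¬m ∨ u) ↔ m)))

No satisfying assignment exists.

Case w = True: the formula simplifies to ((((u ∧ r) ∧ ¬(¬r)) → (u → ¬k)) ∧ (¬m ↔ (¬m ∧ ¬u))) ∧ ¬((((u ∧ k) ∨ ¬u) → (¬u ∨ m))).
  u = True: simplifies to (((r ∧ ¬(¬r)) → ¬k) ∧ m) ∧ ¬((k → m)).
    m = True: the conjunct ¬((k → m)) becomes ¬((k → True)) = False.
    m = False: the conjunct m is False.
  u = False: the conjunct ¬((((u ∧ k) ∨ ¬u) → (¬u ∨ m))) becomes ¬((True → True)) = False.
Case w = False: the conjunct (((u ∧ k) ∨ (w ∧ ¬u)) → (w → (¬u ∨ m))) ↔ ((¬w ∧ w) ∧ ((¬m ∨ u) ↔ m)) becomes ((u ∧ k) → True) ↔ (False ∧ ((¬m ∨ u) ↔ m)) = False.
Both cases fail — unsatisfiable.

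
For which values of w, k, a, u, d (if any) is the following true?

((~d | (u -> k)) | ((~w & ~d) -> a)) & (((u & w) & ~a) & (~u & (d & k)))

Case u = True: the conjunct ~u is False.
Case u = False: the conjunct u is False.
Both cases fail — unsatisfiable.

No satisfying assignment exists.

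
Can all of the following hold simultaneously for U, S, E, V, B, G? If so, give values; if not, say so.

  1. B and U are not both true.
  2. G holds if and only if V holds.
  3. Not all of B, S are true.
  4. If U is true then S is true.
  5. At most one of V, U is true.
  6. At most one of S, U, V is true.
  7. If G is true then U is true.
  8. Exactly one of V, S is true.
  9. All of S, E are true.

U=F, S=T, E=T, V=F, B=F, G=F

  (1) B=F, U=F — not both ✓
  (2) G=F, V=F — same ✓
  (3) {B, S}: 1/2 true — not all ✓
  (4) U=F ⇒ S: vacuous ✓
  (5) {V, U}: 0 true — at most one ✓
  (6) {S, U, V}: 1 true — at most one ✓
  (7) G=F ⇒ U: vacuous ✓
  (8) {V, S}: 1 true — exactly one ✓
  (9) {S, E}: all 2 true ✓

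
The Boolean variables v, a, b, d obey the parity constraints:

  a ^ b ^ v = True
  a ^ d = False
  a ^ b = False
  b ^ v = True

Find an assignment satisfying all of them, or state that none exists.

v: True; a: False; b: False; d: False

a ^ b ^ v = F ^ F ^ T = True ✓
a ^ d = F ^ F = False ✓
a ^ b = F ^ F = False ✓
b ^ v = F ^ T = True ✓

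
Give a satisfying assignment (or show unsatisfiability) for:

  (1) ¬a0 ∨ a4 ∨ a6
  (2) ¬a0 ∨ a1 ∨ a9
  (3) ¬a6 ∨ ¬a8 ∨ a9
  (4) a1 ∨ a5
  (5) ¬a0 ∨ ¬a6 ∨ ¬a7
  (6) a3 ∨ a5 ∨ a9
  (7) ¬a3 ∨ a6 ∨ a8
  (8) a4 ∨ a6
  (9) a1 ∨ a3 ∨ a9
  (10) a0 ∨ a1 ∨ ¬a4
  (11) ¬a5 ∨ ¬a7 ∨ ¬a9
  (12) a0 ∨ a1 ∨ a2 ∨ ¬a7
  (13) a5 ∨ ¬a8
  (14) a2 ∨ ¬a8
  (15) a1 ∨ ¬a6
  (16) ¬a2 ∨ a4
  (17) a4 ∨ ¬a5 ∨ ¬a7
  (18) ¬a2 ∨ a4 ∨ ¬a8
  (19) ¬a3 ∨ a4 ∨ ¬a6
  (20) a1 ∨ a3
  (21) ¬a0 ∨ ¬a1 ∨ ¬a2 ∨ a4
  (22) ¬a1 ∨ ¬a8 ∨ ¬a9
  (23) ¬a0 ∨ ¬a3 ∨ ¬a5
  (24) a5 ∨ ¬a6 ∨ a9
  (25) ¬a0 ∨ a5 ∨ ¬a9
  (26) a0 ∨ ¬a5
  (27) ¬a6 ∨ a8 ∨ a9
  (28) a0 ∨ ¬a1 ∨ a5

a0: True, a1: True, a2: False, a3: False, a4: True, a5: True, a6: True, a7: False, a8: False, a9: True

Set a0 = True.
Set a1 = True.
Set a2 = False.
  then (a2 ∨ ¬a8) forces a8 = False.
Set a3 = False.
Set a4 = True.
Try a5 = False:
  (a3 ∨ a5 ∨ a9) forces a9 = True.
  clause (¬a0 ∨ a5 ∨ ¬a9) is falsified — backtrack.
So a5 = True.
Set a6 = True.
  then (¬a0 ∨ ¬a6 ∨ ¬a7) forces a7 = False.
  then (¬a6 ∨ a8 ∨ a9) forces a9 = True.
All clauses satisfied.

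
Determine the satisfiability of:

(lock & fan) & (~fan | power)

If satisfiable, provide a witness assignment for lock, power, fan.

lock: True, power: True, fan: True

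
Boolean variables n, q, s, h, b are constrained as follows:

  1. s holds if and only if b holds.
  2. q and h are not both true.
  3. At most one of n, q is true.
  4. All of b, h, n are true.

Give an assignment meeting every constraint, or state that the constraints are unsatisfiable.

n = True, q = False, s = True, h = True, b = True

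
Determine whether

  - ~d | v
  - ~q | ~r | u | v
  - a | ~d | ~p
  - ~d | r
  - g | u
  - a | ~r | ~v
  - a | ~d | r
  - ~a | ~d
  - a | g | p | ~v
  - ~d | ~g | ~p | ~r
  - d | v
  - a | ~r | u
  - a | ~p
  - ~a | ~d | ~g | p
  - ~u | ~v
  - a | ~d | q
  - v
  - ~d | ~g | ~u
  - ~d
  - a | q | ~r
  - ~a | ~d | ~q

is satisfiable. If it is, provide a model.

Unit clause (v) forces v = True.
Unit clause (~d) forces d = False.
In (~u | ~v) only ~u is left, so u = False.
In (g | u) only g is left, so g = True.
Set a = True.
Set r = False.
Set p = False.
Set q = False.
All clauses satisfied.

g: True; v: True; d: False; a: True; u: False; r: False; p: False; q: False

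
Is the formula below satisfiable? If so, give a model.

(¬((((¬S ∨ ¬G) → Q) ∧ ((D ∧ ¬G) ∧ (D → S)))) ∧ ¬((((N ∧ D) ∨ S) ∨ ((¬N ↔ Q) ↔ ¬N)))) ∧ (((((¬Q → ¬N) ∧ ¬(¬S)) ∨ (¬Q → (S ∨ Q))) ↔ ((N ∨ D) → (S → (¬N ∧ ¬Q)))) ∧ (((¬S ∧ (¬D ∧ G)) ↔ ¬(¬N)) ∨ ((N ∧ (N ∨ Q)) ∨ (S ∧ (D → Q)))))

Unsatisfiable

Case S = True: the conjunct ¬((((N ∧ D) ∨ S) ∨ ((¬N ↔ Q) ↔ ¬N))) becomes ¬((True ∨ ((¬N ↔ Q) ↔ ¬N))) = False.
Case S = False: the formula simplifies to (¬((Q ∧ ((D ∧ ¬G) ∧ ¬D))) ∧ ¬(((N ∧ D) ∨ ((¬N ↔ Q) ↔ ¬N)))) ∧ ((¬Q → Q) ∧ (((¬D ∧ G) ↔ ¬(¬N)) ∨ (N ∧ (N ∨ Q)))).
  Q = True: simplifies to (¬(((D ∧ ¬G) ∧ ¬D)) ∧ ¬(((N ∧ D) ∨ (¬N ↔ ¬N)))) ∧ (((¬D ∧ G) ↔ ¬(¬N)) ∨ N).
    N = True: the conjunct ¬(((N ∧ D) ∨ (¬N ↔ ¬N))) becomes ¬((D ∨ True)) = False.
    N = False: the conjunct ¬(((N ∧ D) ∨ (¬N ↔ ¬N))) becomes ¬((False ∨ True)) = False.
  Q = False: the conjunct ¬Q → Q becomes ¬False → False = False.
Both cases fail — unsatisfiable.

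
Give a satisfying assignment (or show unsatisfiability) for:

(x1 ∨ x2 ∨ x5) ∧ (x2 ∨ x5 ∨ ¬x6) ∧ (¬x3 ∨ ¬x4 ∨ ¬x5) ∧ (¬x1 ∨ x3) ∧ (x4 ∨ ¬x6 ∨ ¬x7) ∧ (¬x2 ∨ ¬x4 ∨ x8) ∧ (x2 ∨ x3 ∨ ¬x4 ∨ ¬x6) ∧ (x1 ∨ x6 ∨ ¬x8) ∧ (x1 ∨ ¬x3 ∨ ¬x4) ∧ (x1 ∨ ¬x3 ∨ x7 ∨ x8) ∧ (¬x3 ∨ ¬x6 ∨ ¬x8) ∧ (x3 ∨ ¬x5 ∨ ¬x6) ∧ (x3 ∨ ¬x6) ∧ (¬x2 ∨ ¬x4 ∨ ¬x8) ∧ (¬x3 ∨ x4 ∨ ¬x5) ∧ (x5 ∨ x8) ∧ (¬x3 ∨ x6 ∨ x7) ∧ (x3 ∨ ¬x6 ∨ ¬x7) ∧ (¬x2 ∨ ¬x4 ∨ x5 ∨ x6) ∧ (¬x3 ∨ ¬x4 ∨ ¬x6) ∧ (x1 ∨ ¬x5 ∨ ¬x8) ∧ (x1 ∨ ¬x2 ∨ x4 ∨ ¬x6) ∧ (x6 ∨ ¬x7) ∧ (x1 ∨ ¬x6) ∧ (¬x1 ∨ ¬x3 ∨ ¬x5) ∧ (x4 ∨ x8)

Set x1 = False.
  then (x1 ∨ ¬x6) forces x6 = False.
  then (x1 ∨ x6 ∨ ¬x8) forces x8 = False.
  then (x5 ∨ x8) forces x5 = True.
  then (x6 ∨ ¬x7) forces x7 = False.
  then (x4 ∨ x8) forces x4 = True.
  then (¬x3 ∨ ¬x4 ∨ ¬x5) forces x3 = False.
  then (¬x2 ∨ ¬x4 ∨ x8) forces x2 = False.
All clauses satisfied.

x1: False, x2: False, x3: False, x4: True, x5: True, x6: False, x7: False, x8: False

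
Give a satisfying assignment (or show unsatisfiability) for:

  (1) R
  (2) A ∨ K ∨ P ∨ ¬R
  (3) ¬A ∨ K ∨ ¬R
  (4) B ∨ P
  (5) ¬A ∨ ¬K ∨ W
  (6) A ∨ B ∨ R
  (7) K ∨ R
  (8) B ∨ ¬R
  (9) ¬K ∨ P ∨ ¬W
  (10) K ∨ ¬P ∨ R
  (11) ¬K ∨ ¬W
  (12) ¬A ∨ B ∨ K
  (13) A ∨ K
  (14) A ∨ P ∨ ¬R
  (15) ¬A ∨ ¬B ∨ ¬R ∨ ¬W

P = True; B = True; K = True; R = True; A = False; W = False

Unit clause (R) forces R = True.
In (B ∨ ¬R) only B is left, so B = True.
Set P = True.
Try K = False:
  (¬A ∨ K ∨ ¬R) forces A = False.
  clause (A ∨ K) is falsified — backtrack.
So K = True.
  then (¬K ∨ ¬W) forces W = False.
  then (¬A ∨ ¬K ∨ W) forces A = False.
All clauses satisfied.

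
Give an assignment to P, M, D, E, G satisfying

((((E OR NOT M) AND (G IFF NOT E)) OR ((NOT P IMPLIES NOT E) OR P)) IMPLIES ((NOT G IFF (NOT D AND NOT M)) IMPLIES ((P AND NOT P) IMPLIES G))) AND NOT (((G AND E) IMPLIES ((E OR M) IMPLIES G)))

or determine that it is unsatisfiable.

No satisfying assignment exists.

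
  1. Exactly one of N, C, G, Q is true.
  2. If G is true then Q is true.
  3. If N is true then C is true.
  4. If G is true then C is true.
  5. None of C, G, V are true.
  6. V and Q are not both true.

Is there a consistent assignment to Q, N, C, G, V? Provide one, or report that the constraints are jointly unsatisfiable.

Q = True, N = False, C = False, G = False, V = False

  (1) {N, C, G, Q}: 1 true — exactly one ✓
  (2) G=F ⇒ Q: vacuous ✓
  (3) N=F ⇒ C: vacuous ✓
  (4) G=F ⇒ C: vacuous ✓
  (5) {C, G, V}: 0 true — none ✓
  (6) V=F, Q=T — not both ✓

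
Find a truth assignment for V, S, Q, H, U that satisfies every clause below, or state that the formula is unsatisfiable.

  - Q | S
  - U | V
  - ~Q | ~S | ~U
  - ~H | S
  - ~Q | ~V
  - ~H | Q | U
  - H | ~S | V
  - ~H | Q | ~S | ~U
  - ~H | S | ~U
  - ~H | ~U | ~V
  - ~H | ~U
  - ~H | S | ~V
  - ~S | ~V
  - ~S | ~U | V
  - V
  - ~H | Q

The formula is unsatisfiable.

Case V = True:
  (~Q | ~V) forces Q = False.
  (Q | S) forces S = True.
  Clause (~S | ~V) is falsified — contradiction.
Case V = False:
  Clause (V) is falsified — contradiction.
Both cases fail, so the formula is unsatisfiable.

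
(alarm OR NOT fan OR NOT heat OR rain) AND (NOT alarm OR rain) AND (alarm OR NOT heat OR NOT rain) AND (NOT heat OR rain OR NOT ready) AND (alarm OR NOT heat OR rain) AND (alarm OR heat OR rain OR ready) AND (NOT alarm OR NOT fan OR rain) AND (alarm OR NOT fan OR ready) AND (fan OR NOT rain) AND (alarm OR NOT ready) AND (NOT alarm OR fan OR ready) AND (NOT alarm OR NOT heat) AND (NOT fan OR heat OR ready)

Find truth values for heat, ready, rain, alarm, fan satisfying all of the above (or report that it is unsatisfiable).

Try heat = True:
  (NOT alarm OR NOT heat) forces alarm = False.
  (alarm OR NOT heat OR NOT rain) forces rain = False.
  clause (alarm OR NOT heat OR rain) is falsified — backtrack.
So heat = False.
Try ready = False:
  (NOT fan OR heat OR ready) forces fan = False.
  (fan OR NOT rain) forces rain = False.
  (NOT alarm OR rain) forces alarm = False.
  clause (alarm OR heat OR rain OR ready) is falsified — backtrack.
So ready = True.
  then (alarm OR NOT ready) forces alarm = True.
  then (NOT alarm OR rain) forces rain = True.
  then (fan OR NOT rain) forces fan = True.
All clauses satisfied.

heat = False, ready = True, rain = True, alarm = True, fan = True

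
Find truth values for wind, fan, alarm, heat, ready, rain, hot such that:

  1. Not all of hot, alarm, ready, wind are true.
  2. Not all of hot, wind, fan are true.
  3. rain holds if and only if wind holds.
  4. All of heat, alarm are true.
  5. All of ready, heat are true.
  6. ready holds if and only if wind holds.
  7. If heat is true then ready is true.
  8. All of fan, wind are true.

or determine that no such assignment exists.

wind: True, fan: True, alarm: True, heat: True, ready: True, rain: True, hot: False

  (1) {hot, alarm, ready, wind}: 3/4 true — not all ✓
  (2) {hot, wind, fan}: 2/3 true — not all ✓
  (3) rain=T, wind=T — same ✓
  (4) {heat, alarm}: all 2 true ✓
  (5) {ready, heat}: all 2 true ✓
  (6) ready=T, wind=T — same ✓
  (7) heat=T ⇒ ready: T ✓
  (8) {fan, wind}: all 2 true ✓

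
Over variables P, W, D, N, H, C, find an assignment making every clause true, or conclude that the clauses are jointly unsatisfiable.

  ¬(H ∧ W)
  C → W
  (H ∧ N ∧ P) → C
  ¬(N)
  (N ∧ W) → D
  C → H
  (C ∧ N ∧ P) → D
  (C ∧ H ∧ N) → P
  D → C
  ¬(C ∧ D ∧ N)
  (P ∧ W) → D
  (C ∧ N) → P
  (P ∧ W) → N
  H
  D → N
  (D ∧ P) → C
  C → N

Unit clause (¬N) forces N = False.
In (¬C ∨ N) only ¬C is left, so C = False.
Unit clause (H) forces H = True.
In (¬D ∨ N) only ¬D is left, so D = False.
In (¬H ∨ ¬W) only ¬W is left, so W = False.
Set P = False.
All clauses satisfied.

P: False, W: False, D: False, N: False, H: True, C: False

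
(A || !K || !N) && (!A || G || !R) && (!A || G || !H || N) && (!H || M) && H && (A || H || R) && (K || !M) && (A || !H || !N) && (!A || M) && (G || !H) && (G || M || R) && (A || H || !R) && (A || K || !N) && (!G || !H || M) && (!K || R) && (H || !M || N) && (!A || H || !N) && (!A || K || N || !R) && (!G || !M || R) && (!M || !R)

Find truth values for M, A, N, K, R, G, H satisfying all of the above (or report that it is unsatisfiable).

Case H = True:
  (!H || M) forces M = True.
  (K || !M) forces K = True.
  (G || !H) forces G = True.
  (!K || R) forces R = True.
  Clause (!M || !R) is falsified — contradiction.
Case H = False:
  Clause (H) is falsified — contradiction.
Both cases fail, so the formula is unsatisfiable.

UNSATISFIABLE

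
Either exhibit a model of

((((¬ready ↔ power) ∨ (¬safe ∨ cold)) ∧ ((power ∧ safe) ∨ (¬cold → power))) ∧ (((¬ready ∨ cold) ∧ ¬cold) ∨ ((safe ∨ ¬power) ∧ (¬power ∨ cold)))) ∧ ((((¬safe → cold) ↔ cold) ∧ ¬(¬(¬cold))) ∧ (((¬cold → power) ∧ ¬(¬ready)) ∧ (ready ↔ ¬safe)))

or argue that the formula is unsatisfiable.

Case cold = True: the conjunct ¬(¬(¬cold)) becomes ¬(¬False) = False.
Case cold = False: the formula simplifies to ((((¬ready ↔ power) ∨ ¬safe) ∧ ((power ∧ safe) ∨ power)) ∧ (¬ready ∨ ((safe ∨ ¬power) ∧ ¬power))) ∧ (¬safe ∧ ((power ∧ ¬(¬ready)) ∧ (ready ↔ ¬safe))).
  safe = True: the conjunct ¬safe is False.
  safe = False: simplifies to (power ∧ (¬ready ∨ (¬power ∧ ¬power))) ∧ ((power ∧ ¬(¬ready)) ∧ ready).
    power = True: simplifies to ¬ready ∧ (¬(¬ready) ∧ ready).
      ready = True: the conjunct ¬ready is False.
      ready = False: the conjunct ¬(¬ready) becomes ¬(¬False) = False.
    power = False: the conjunct power is False.
Both cases fail — unsatisfiable.

The formula is unsatisfiable.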